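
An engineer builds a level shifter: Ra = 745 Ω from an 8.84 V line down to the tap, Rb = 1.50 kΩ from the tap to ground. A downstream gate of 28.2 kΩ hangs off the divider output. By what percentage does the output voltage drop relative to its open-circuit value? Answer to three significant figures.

1.73 %

The divider's output (Thévenin) resistance is Ra‖Rb = 497.8 Ω.
Fractional drop under load = R_th/(R_th + R_L) = 497.8 / (497.8 + 28200) = 0.01735.
So the output falls by 1.73 %.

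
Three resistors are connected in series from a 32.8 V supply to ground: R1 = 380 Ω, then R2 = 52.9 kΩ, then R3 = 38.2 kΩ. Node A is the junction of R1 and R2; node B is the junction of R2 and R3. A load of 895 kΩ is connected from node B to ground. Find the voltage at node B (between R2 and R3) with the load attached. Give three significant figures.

At node B, R3 is in parallel with the load: R3‖R_L = 36640 Ω.
Below node A the resistance is R2 + (R3‖R_L) = 89540 Ω, so V_A = 32.8 × 89540/89920 = 32.66 V.
Then V_B = V_A × (R3‖R_L)/(R2 + R3‖R_L) = 32.66 × 36640/89540 = 13.4 V.

V ≈ 13.4 V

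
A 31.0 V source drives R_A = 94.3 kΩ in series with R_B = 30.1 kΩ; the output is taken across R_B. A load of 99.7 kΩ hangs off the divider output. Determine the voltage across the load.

The load sits in parallel with R_B: R_B‖R_L = (30.1 × 99.7) / (30.1 + 99.7) = 23.12 kΩ.
V_out = 31.0 × 23.12 / (94.3 + 23.12) = 31.0 × 23.12/117.4 = 6.10 V.
(Unloaded it would have been 7.50 V.)

V_out ≈ 6.10 V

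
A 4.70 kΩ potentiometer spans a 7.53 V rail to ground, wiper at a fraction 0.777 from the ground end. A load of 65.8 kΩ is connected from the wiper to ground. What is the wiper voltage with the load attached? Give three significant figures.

The wiper splits the pot into (1−α)R = 1.048 kΩ above and αR = 3.652 kΩ below.
Lower section ‖ load = 3.460 kΩ.
V_wiper = 7.53 × 3.460/(1.048 + 3.460) = 5.78 V.

V ≈ 5.78 V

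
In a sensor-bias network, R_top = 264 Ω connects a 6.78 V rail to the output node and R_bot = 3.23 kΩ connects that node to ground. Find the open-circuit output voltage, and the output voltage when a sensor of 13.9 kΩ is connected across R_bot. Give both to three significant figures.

Unloaded: 6.27 V; loaded: 6.16 V

Open-circuit: V = 6.78 × 3230/(264 + 3230) = 6.27 V.
With the load, R_bot becomes R_bot‖R_L = 2621 Ω, so V = 6.78 × 2621/2885 = 6.16 V.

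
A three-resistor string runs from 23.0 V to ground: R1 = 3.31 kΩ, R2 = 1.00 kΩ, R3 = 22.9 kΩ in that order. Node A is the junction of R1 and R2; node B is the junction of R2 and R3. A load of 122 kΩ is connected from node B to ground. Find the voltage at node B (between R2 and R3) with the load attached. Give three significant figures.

V ≈ 18.8 V

At node B, R3 is in parallel with the load: R3‖R_L = 19.28 kΩ.
Below node A the resistance is R2 + (R3‖R_L) = 20.28 kΩ, so V_A = 23.0 × 20.28/23.59 = 19.77 V.
Then V_B = V_A × (R3‖R_L)/(R2 + R3‖R_L) = 19.77 × 19.28/20.28 = 18.8 V.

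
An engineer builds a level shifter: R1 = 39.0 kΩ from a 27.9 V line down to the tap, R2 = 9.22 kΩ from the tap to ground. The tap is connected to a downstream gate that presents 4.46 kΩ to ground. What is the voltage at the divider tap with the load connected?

V_out ≈ 2.00 V

The load sits in parallel with R2: R2‖R_L = (9.22 × 4.46) / (9.22 + 4.46) = 3.006 kΩ.
V_out = 27.9 × 3.006 / (39.0 + 3.006) = 27.9 × 3.006/42.01 = 2.00 V.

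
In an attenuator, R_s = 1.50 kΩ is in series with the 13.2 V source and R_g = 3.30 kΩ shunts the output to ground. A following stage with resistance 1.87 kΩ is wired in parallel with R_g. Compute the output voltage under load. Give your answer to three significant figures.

V_out ≈ 5.85 V

The load sits in parallel with R_g: R_g‖R_L = (3.30 × 1.87) / (3.30 + 1.87) = 1.194 kΩ.
V_out = 13.2 × 1.194 / (1.50 + 1.194) = 13.2 × 1.194/2.694 = 5.85 V.
(Unloaded it would have been 9.07 V.)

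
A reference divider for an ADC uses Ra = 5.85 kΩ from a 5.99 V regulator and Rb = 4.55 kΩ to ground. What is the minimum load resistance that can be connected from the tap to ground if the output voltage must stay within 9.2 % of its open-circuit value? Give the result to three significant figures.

R_L(min) ≈ 25.3 kΩ

Output resistance R_th = Ra‖Rb = (5.85 × 4.55)/10.40 = 2.559 kΩ.
The fractional drop is R_th/(R_th + R_L); requiring this ≤ 0.0920 gives R_L ≥ R_th(1/0.0920 − 1) = 2.559 × 9.870 = 25.3 kΩ.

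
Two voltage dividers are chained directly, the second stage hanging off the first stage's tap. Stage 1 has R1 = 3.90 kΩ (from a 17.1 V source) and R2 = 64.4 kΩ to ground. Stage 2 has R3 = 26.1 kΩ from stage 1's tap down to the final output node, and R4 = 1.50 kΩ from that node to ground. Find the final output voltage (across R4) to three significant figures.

Stage 2 presents R3+R4 = 27.60 kΩ as a load on stage 1's tap.
Stage 1's lower leg becomes R2‖(R3+R4) = 19.32 kΩ, so V_mid = 17.1 × 19.32/23.22 = 14.23 V.
Stage 2 is itself unloaded: V_out = V_mid × R4/(R3+R4) = 14.23 × 1.50/27.60 = 0.773 V.

V_out ≈ 0.773 V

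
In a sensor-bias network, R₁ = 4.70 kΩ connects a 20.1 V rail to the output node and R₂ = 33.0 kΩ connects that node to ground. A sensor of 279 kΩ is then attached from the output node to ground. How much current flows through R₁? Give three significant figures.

R₂‖R_L = 29.51 kΩ, so the source sees R₁ + R₂‖R_L = 34.21 kΩ.
I = 20.1 V / 34.21 kΩ = 0.588 mA.

I ≈ 0.588 mA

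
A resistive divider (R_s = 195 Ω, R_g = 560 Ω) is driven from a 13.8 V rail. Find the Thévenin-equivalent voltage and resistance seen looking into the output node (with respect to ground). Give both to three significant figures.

V_th is the open-circuit tap voltage: 13.8 × 560/(195 + 560) = 10.2 V.
With the supply zeroed, R_s and R_g appear in parallel from the tap: R_th = R_s‖R_g = (195 × 560)/755.0 = 145 Ω.

V_th = 10.2 V, R_th = 145 Ω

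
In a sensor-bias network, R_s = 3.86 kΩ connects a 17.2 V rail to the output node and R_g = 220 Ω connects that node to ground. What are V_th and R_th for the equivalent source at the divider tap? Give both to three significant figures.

V_th is the open-circuit tap voltage: 17.2 × 220/(3860 + 220) = 0.927 V.
With the supply zeroed, R_s and R_g appear in parallel from the tap: R_th = R_s‖R_g = (3860 × 220)/4080 = 208 Ω.

V_th = 0.927 V, R_th = 208 Ω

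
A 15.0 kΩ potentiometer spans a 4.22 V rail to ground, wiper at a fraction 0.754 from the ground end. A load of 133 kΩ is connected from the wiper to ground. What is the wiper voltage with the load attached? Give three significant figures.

V ≈ 3.12 V

The wiper splits the pot into (1−α)R = 3.690 kΩ above and αR = 11.31 kΩ below.
Lower section ‖ load = 10.42 kΩ.
V_wiper = 4.22 × 10.42/(3.690 + 10.42) = 3.12 V.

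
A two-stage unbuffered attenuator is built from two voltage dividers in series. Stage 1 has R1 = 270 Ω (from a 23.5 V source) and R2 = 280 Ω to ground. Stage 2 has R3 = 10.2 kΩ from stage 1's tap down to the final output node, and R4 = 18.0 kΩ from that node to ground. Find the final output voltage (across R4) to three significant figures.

V_out ≈ 7.60 V

Stage 2 presents R3+R4 = 28200 Ω as a load on stage 1's tap.
Stage 1's lower leg becomes R2‖(R3+R4) = 277.2 Ω, so V_mid = 23.5 × 277.2/547.2 = 11.91 V.
Stage 2 is itself unloaded: V_out = V_mid × R4/(R3+R4) = 11.91 × 18000/28200 = 7.60 V.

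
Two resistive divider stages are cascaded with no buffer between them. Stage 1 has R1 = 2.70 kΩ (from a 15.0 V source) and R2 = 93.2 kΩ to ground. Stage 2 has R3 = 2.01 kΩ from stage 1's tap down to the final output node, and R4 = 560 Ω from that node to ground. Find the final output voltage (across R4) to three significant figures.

Stage 2 presents R3+R4 = 2570 Ω as a load on stage 1's tap.
Stage 1's lower leg becomes R2‖(R3+R4) = 2501 Ω, so V_mid = 15.0 × 2501/5201 = 7.213 V.
Stage 2 is itself unloaded: V_out = V_mid × R4/(R3+R4) = 7.213 × 560/2570 = 1.57 V.

V_out ≈ 1.57 V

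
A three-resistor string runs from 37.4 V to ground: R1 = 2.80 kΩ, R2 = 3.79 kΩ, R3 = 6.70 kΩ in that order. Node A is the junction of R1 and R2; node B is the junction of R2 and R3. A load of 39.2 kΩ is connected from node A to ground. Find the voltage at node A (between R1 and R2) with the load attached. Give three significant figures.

Below node A the series string R2+R3 = 10.49 kΩ sits in parallel with the 39.2 kΩ load: 8.275 kΩ.
V_A = 37.4 × 8.275/(2.80 + 8.275) = 27.9 V.

V ≈ 27.9 V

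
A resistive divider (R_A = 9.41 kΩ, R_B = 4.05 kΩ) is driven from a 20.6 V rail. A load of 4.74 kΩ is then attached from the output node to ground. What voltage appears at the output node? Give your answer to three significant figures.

The load sits in parallel with R_B: R_B‖R_L = (4.05 × 4.74) / (4.05 + 4.74) = 2.184 kΩ.
V_out = 20.6 × 2.184 / (9.41 + 2.184) = 20.6 × 2.184/11.59 = 3.88 V.

V_out ≈ 3.88 V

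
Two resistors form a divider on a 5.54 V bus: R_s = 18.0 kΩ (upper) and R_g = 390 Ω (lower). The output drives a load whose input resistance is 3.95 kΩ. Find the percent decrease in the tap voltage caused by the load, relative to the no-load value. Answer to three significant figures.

The divider's output (Thévenin) resistance is R_s‖R_g = 381.7 Ω.
Fractional drop under load = R_th/(R_th + R_L) = 381.7 / (381.7 + 3950) = 0.08812.
So the output falls by 8.81 %.

8.81 %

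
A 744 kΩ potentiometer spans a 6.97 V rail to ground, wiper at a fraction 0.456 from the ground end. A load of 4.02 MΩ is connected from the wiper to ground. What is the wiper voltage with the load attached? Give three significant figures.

V ≈ 3.04 V

The wiper splits the pot into (1−α)R = 404.7 kΩ above and αR = 339.3 kΩ below.
Lower section ‖ load = 312.9 kΩ.
V_wiper = 6.97 × 312.9/(404.7 + 312.9) = 3.04 V.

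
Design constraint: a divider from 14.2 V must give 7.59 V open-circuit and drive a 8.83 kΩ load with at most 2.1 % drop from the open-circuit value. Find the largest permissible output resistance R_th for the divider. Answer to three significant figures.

Loading drop = R_th/(R_th + R_L) ≤ 0.0210, so R_th ≤ R_L · ε/(1−ε) = 8.83 kΩ × 0.0210/0.9790 = 189 Ω.
(Any R1, R2 with R2/(R1+R2) = 0.535 and R1‖R2 ≤ 189 Ω will meet the spec.)

R_th ≤ 189 Ω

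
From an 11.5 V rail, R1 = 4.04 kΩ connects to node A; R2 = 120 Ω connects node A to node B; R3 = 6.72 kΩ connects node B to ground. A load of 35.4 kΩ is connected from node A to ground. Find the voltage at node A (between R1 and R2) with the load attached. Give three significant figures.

V ≈ 6.75 V

Below node A the series string R2+R3 = 6840 Ω sits in parallel with the 35400 Ω load: 5732 Ω.
V_A = 11.5 × 5732/(4040 + 5732) = 6.75 V.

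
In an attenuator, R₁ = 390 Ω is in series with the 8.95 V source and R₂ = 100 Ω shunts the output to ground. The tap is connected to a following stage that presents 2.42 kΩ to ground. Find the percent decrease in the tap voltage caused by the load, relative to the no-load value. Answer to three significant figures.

The divider's output (Thévenin) resistance is R₁‖R₂ = 79.59 Ω.
Fractional drop under load = R_th/(R_th + R_L) = 79.59 / (79.59 + 2420) = 0.03184.
So the output falls by 3.18 %.

3.18 %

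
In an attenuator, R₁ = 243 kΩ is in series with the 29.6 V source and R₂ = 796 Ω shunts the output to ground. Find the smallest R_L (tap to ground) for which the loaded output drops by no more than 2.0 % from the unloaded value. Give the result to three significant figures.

Output resistance R_th = R₁‖R₂ = (243000 × 796)/243800 = 793.4 Ω.
The fractional drop is R_th/(R_th + R_L); requiring this ≤ 0.0200 gives R_L ≥ R_th(1/0.0200 − 1) = 793.4 × 49.00 = 38.9 kΩ.

R_L(min) ≈ 38.9 kΩ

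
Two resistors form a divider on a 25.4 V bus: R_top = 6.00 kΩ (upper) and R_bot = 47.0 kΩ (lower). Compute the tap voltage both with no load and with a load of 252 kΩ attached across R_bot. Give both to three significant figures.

Open-circuit: V = 25.4 × 47.0/(6.00 + 47.0) = 22.5 V.
With the load, R_bot becomes R_bot‖R_L = 39.61 kΩ, so V = 25.4 × 39.61/45.61 = 22.1 V.

Unloaded: 22.5 V; loaded: 22.1 V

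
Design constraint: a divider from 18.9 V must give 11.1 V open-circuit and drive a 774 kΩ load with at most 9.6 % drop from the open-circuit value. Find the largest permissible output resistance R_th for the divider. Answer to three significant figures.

R_th ≤ 82.2 kΩ

Loading drop = R_th/(R_th + R_L) ≤ 0.0960, so R_th ≤ R_L · ε/(1−ε) = 774 kΩ × 0.0960/0.9040 = 82.2 kΩ.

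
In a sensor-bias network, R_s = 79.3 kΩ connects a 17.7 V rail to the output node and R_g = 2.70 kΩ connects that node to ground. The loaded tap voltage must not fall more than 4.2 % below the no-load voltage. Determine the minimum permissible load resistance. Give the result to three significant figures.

R_L(min) ≈ 59.6 kΩ

Output resistance R_th = R_s‖R_g = (79.3 × 2.70)/82.00 = 2.611 kΩ.
The fractional drop is R_th/(R_th + R_L); requiring this ≤ 0.0420 gives R_L ≥ R_th(1/0.0420 − 1) = 2.611 × 22.81 = 59.6 kΩ.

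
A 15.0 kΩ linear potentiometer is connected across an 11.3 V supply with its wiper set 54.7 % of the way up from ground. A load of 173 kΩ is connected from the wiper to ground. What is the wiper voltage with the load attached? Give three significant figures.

The wiper splits the pot into (1−α)R = 6.795 kΩ above and αR = 8.205 kΩ below.
Lower section ‖ load = 7.833 kΩ.
V_wiper = 11.3 × 7.833/(6.795 + 7.833) = 6.05 V.

V ≈ 6.05 V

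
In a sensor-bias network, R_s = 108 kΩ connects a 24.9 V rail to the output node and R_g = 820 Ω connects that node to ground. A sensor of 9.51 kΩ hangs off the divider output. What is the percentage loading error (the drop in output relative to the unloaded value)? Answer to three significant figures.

7.88 %

The divider's output (Thévenin) resistance is R_s‖R_g = 813.8 Ω.
Fractional drop under load = R_th/(R_th + R_L) = 813.8 / (813.8 + 9510) = 0.07883.
So the output falls by 7.88 %.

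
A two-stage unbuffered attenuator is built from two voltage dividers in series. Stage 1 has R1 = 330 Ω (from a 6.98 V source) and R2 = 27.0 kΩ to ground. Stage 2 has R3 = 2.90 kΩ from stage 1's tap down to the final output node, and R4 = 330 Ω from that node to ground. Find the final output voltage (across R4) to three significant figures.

Stage 2 presents R3+R4 = 3230 Ω as a load on stage 1's tap.
Stage 1's lower leg becomes R2‖(R3+R4) = 2885 Ω, so V_mid = 6.98 × 2885/3215 = 6.264 V.
Stage 2 is itself unloaded: V_out = V_mid × R4/(R3+R4) = 6.264 × 330/3230 = 0.640 V.

V_out ≈ 0.640 V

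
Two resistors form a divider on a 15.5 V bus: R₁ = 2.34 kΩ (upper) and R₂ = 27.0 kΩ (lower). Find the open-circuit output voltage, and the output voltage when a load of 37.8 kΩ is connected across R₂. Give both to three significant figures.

Open-circuit: V = 15.5 × 27.0/(2.34 + 27.0) = 14.3 V.
With the load, R₂ becomes R₂‖R_L = 15.75 kΩ, so V = 15.5 × 15.75/18.09 = 13.5 V.

Unloaded: 14.3 V; loaded: 13.5 V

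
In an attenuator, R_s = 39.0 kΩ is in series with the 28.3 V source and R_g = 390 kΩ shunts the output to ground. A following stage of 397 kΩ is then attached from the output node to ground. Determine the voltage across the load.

V_out ≈ 23.6 V

The load sits in parallel with R_g: R_g‖R_L = (390 × 397) / (390 + 397) = 196.7 kΩ.
V_out = 28.3 × 196.7 / (39.0 + 196.7) = 28.3 × 196.7/235.7 = 23.6 V.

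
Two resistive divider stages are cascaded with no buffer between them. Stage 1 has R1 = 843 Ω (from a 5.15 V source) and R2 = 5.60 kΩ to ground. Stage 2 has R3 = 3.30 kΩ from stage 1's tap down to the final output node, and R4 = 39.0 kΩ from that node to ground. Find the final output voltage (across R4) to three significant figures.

V_out ≈ 4.06 V

Stage 2 presents R3+R4 = 42300 Ω as a load on stage 1's tap.
Stage 1's lower leg becomes R2‖(R3+R4) = 4945 Ω, so V_mid = 5.15 × 4945/5788 = 4.400 V.
Stage 2 is itself unloaded: V_out = V_mid × R4/(R3+R4) = 4.400 × 39000/42300 = 4.06 V.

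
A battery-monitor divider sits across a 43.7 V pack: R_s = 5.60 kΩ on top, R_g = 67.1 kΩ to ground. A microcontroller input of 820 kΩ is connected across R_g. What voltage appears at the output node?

V_out ≈ 40.1 V

The load sits in parallel with R_g: R_g‖R_L = (67.1 × 820) / (67.1 + 820) = 62.02 kΩ.
V_out = 43.7 × 62.02 / (5.60 + 62.02) = 43.7 × 62.02/67.62 = 40.1 V.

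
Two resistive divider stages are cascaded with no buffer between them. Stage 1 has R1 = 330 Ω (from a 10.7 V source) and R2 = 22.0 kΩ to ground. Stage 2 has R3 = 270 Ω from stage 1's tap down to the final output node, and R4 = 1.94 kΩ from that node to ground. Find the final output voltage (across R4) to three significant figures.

Stage 2 presents R3+R4 = 2210 Ω as a load on stage 1's tap.
Stage 1's lower leg becomes R2‖(R3+R4) = 2008 Ω, so V_mid = 10.7 × 2008/2338 = 9.190 V.
Stage 2 is itself unloaded: V_out = V_mid × R4/(R3+R4) = 9.190 × 1940/2210 = 8.07 V.

V_out ≈ 8.07 V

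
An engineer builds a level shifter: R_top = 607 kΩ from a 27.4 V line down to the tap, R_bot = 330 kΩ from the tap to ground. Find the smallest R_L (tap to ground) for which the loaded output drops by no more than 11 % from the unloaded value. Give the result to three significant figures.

Output resistance R_th = R_top‖R_bot = (607 × 330)/937.0 = 213.8 kΩ.
The fractional drop is R_th/(R_th + R_L); requiring this ≤ 0.110 gives R_L ≥ R_th(1/0.110 − 1) = 213.8 × 8.091 = 1.73 MΩ.

R_L(min) ≈ 1.73 MΩ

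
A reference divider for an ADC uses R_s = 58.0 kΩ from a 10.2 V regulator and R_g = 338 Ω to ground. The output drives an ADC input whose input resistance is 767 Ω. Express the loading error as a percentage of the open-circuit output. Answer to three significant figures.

The divider's output (Thévenin) resistance is R_s‖R_g = 336.0 Ω.
Fractional drop under load = R_th/(R_th + R_L) = 336.0 / (336.0 + 767) = 0.3047.
So the output falls by 30.5 %.

30.5 %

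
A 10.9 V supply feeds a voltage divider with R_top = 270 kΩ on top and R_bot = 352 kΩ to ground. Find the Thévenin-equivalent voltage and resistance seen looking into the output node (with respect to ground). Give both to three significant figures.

V_th = 6.17 V, R_th = 153 kΩ

V_th is the open-circuit tap voltage: 10.9 × 352/(270 + 352) = 6.17 V.
With the supply zeroed, R_top and R_bot appear in parallel from the tap: R_th = R_top‖R_bot = (270 × 352)/622.0 = 153 kΩ.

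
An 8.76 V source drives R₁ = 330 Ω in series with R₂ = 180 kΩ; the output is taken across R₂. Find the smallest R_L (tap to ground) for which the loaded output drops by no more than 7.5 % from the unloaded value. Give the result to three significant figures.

Output resistance R_th = R₁‖R₂ = (330 × 180000)/180300 = 329.4 Ω.
The fractional drop is R_th/(R_th + R_L); requiring this ≤ 0.0750 gives R_L ≥ R_th(1/0.0750 − 1) = 329.4 × 12.33 = 4.06 kΩ.

R_L(min) ≈ 4.06 kΩ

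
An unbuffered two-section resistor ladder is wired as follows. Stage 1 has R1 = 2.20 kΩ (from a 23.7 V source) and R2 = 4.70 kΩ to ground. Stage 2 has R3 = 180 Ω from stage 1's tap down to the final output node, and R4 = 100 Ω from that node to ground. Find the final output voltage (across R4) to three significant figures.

Stage 2 presents R3+R4 = 280.0 Ω as a load on stage 1's tap.
Stage 1's lower leg becomes R2‖(R3+R4) = 264.3 Ω, so V_mid = 23.7 × 264.3/2464 = 2.541 V.
Stage 2 is itself unloaded: V_out = V_mid × R4/(R3+R4) = 2.541 × 100/280.0 = 0.908 V.

V_out ≈ 0.908 V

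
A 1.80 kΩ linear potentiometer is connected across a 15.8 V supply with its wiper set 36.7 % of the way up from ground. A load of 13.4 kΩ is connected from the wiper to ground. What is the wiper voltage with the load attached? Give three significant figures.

V ≈ 5.62 V

The wiper splits the pot into (1−α)R = 1139 Ω above and αR = 660.6 Ω below.
Lower section ‖ load = 629.6 Ω.
V_wiper = 15.8 × 629.6/(1139 + 629.6) = 5.62 V.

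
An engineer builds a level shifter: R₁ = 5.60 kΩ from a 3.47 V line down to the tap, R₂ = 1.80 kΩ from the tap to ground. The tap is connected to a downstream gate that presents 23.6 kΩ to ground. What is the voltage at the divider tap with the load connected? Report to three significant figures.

The load sits in parallel with R₂: R₂‖R_L = (1.80 × 23.6) / (1.80 + 23.6) = 1.672 kΩ.
V_out = 3.47 × 1.672 / (5.60 + 1.672) = 3.47 × 1.672/7.272 = 0.798 V.

V_out ≈ 0.798 V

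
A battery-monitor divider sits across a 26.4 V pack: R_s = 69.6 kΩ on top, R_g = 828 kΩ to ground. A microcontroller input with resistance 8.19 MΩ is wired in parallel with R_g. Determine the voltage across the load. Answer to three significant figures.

The load sits in parallel with R_g: R_g‖R_L = (828 × 8190) / (828 + 8190) = 752.0 kΩ.
V_out = 26.4 × 752.0 / (69.6 + 752.0) = 26.4 × 752.0/821.6 = 24.2 V.

V_out ≈ 24.2 V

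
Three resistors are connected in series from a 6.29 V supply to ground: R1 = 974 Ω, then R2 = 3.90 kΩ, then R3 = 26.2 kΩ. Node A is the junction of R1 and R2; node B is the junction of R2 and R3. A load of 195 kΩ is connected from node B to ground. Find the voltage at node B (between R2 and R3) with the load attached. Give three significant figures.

At node B, R3 is in parallel with the load: R3‖R_L = 23100 Ω.
Below node A the resistance is R2 + (R3‖R_L) = 27000 Ω, so V_A = 6.29 × 27000/27970 = 6.071 V.
Then V_B = V_A × (R3‖R_L)/(R2 + R3‖R_L) = 6.071 × 23100/27000 = 5.19 V.

V ≈ 5.19 V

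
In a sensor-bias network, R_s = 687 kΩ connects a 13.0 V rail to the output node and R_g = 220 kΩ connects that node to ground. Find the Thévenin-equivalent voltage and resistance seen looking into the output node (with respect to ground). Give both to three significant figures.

V_th is the open-circuit tap voltage: 13.0 × 220/(687 + 220) = 3.15 V.
With the supply zeroed, R_s and R_g appear in parallel from the tap: R_th = R_s‖R_g = (687 × 220)/907.0 = 167 kΩ.

V_th = 3.15 V, R_th = 167 kΩ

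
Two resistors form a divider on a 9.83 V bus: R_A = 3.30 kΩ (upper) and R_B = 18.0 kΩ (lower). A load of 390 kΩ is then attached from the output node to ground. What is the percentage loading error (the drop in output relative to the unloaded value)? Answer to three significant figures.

0.710 %

The divider's output (Thévenin) resistance is R_A‖R_B = 2.789 kΩ.
Fractional drop under load = R_th/(R_th + R_L) = 2.789 / (2.789 + 390) = 0.007100.
So the output falls by 0.710 %.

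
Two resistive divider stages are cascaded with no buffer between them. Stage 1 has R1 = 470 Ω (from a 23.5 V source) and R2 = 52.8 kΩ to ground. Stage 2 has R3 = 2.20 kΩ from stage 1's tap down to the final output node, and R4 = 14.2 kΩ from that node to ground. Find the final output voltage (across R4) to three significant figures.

Stage 2 presents R3+R4 = 16400 Ω as a load on stage 1's tap.
Stage 1's lower leg becomes R2‖(R3+R4) = 12510 Ω, so V_mid = 23.5 × 12510/12980 = 22.65 V.
Stage 2 is itself unloaded: V_out = V_mid × R4/(R3+R4) = 22.65 × 14200/16400 = 19.6 V.

V_out ≈ 19.6 V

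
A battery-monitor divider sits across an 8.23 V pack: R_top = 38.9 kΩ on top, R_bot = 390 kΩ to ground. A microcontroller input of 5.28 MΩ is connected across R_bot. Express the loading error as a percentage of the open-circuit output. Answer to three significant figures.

0.665 %

The divider's output (Thévenin) resistance is R_top‖R_bot = 35.37 kΩ.
Fractional drop under load = R_th/(R_th + R_L) = 35.37 / (35.37 + 5280) = 0.006655.
So the output falls by 0.665 %.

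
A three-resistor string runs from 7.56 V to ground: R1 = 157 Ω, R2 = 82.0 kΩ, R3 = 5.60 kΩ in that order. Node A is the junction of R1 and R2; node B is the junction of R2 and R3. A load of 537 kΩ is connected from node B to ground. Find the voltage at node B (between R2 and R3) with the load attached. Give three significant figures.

V ≈ 0.478 V

At node B, R3 is in parallel with the load: R3‖R_L = 5542 Ω.
Below node A the resistance is R2 + (R3‖R_L) = 87540 Ω, so V_A = 7.56 × 87540/87700 = 7.546 V.
Then V_B = V_A × (R3‖R_L)/(R2 + R3‖R_L) = 7.546 × 5542/87540 = 0.478 V.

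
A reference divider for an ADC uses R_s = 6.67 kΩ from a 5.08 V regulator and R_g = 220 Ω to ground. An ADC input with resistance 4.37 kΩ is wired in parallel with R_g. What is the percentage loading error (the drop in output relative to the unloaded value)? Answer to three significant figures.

The divider's output (Thévenin) resistance is R_s‖R_g = 213.0 Ω.
Fractional drop under load = R_th/(R_th + R_L) = 213.0 / (213.0 + 4370) = 0.04647.
So the output falls by 4.65 %.

4.65 %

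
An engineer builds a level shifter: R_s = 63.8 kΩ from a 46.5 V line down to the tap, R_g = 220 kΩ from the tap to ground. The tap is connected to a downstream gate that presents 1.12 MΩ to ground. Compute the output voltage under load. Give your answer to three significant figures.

The load sits in parallel with R_g: R_g‖R_L = (220 × 1120) / (220 + 1120) = 183.9 kΩ.
V_out = 46.5 × 183.9 / (63.8 + 183.9) = 46.5 × 183.9/247.7 = 34.5 V.

V_out ≈ 34.5 V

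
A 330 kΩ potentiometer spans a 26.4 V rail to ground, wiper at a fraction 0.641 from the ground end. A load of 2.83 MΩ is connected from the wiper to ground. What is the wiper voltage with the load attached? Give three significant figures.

V ≈ 16.5 V

The wiper splits the pot into (1−α)R = 118.5 kΩ above and αR = 211.5 kΩ below.
Lower section ‖ load = 196.8 kΩ.
V_wiper = 26.4 × 196.8/(118.5 + 196.8) = 16.5 V.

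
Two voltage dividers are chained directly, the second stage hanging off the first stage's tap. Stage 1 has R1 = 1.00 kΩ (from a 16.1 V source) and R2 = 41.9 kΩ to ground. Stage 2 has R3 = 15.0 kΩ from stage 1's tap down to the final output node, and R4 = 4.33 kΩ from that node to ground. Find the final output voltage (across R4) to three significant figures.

V_out ≈ 3.35 V

Stage 2 presents R3+R4 = 19.33 kΩ as a load on stage 1's tap.
Stage 1's lower leg becomes R2‖(R3+R4) = 13.23 kΩ, so V_mid = 16.1 × 13.23/14.23 = 14.97 V.
Stage 2 is itself unloaded: V_out = V_mid × R4/(R3+R4) = 14.97 × 4.33/19.33 = 3.35 V.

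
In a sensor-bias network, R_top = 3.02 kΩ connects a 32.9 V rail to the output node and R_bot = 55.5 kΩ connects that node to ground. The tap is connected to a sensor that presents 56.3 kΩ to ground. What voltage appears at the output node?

V_out ≈ 29.7 V

The load sits in parallel with R_bot: R_bot‖R_L = (55.5 × 56.3) / (55.5 + 56.3) = 27.95 kΩ.
V_out = 32.9 × 27.95 / (3.02 + 27.95) = 32.9 × 27.95/30.97 = 29.7 V.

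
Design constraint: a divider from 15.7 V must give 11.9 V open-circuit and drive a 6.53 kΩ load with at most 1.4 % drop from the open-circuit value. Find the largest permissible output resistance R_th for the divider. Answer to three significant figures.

Loading drop = R_th/(R_th + R_L) ≤ 0.0140, so R_th ≤ R_L · ε/(1−ε) = 6.53 kΩ × 0.0140/0.9860 = 92.7 Ω.

R_th ≤ 92.7 Ω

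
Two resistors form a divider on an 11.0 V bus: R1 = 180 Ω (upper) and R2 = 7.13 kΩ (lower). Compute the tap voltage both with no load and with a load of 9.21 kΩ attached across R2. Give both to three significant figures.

Unloaded: 10.7 V; loaded: 10.5 V

Open-circuit: V = 11.0 × 7130/(180 + 7130) = 10.7 V.
With the load, R2 becomes R2‖R_L = 4019 Ω, so V = 11.0 × 4019/4199 = 10.5 V.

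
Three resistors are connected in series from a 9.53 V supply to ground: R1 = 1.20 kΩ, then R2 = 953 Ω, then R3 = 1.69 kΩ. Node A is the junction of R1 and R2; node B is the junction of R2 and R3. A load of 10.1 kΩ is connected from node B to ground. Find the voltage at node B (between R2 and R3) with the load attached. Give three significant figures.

V ≈ 3.83 V

At node B, R3 is in parallel with the load: R3‖R_L = 1448 Ω.
Below node A the resistance is R2 + (R3‖R_L) = 2401 Ω, so V_A = 9.53 × 2401/3601 = 6.354 V.
Then V_B = V_A × (R3‖R_L)/(R2 + R3‖R_L) = 6.354 × 1448/2401 = 3.83 V.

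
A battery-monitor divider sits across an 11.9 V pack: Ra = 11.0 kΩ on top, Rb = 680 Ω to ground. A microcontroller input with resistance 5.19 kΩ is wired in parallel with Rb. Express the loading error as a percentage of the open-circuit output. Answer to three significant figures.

Unloaded V = 11.9 × 680/11680 = 0.69281 V.
Loaded: Rb‖R_L = 601.2 Ω, giving V = 11.9 × 601.2/11600 = 0.61671 V.
Drop = (0.69281 − 0.61671) / 0.69281 = 11.0 %.

11.0 %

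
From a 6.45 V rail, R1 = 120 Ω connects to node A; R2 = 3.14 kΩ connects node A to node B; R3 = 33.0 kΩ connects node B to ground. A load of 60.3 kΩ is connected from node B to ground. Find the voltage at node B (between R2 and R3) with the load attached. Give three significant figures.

At node B, R3 is in parallel with the load: R3‖R_L = 21330 Ω.
Below node A the resistance is R2 + (R3‖R_L) = 24470 Ω, so V_A = 6.45 × 24470/24590 = 6.419 V.
Then V_B = V_A × (R3‖R_L)/(R2 + R3‖R_L) = 6.419 × 21330/24470 = 5.59 V.

V ≈ 5.59 V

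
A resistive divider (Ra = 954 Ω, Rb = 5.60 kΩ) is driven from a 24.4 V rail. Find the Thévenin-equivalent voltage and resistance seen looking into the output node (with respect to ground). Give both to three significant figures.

V_th is the open-circuit tap voltage: 24.4 × 5600/(954 + 5600) = 20.8 V.
With the supply zeroed, Ra and Rb appear in parallel from the tap: R_th = Ra‖Rb = (954 × 5600)/6554 = 815 Ω.

V_th = 20.8 V, R_th = 815 Ω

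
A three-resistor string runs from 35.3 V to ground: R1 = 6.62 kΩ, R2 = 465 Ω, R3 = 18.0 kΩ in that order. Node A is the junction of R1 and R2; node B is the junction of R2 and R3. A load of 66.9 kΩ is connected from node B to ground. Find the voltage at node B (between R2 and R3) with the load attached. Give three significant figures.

V ≈ 23.5 V

At node B, R3 is in parallel with the load: R3‖R_L = 14180 Ω.
Below node A the resistance is R2 + (R3‖R_L) = 14650 Ω, so V_A = 35.3 × 14650/21270 = 24.31 V.
Then V_B = V_A × (R3‖R_L)/(R2 + R3‖R_L) = 24.31 × 14180/14650 = 23.5 V.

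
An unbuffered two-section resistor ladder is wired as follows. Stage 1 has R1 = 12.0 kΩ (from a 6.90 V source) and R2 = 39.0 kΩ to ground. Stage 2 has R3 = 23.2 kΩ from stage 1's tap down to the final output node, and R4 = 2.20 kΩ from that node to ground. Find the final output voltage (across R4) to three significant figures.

Stage 2 presents R3+R4 = 25.40 kΩ as a load on stage 1's tap.
Stage 1's lower leg becomes R2‖(R3+R4) = 15.38 kΩ, so V_mid = 6.90 × 15.38/27.38 = 3.876 V.
Stage 2 is itself unloaded: V_out = V_mid × R4/(R3+R4) = 3.876 × 2.20/25.40 = 0.336 V.

V_out ≈ 0.336 V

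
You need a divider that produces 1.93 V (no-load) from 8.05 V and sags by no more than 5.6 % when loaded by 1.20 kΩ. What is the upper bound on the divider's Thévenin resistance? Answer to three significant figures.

R_th ≤ 71.2 Ω

Loading drop = R_th/(R_th + R_L) ≤ 0.0560, so R_th ≤ R_L · ε/(1−ε) = 1.20 kΩ × 0.0560/0.9440 = 71.2 Ω.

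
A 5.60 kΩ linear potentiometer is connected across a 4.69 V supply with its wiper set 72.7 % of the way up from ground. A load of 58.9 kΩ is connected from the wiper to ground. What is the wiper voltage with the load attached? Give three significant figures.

V ≈ 3.35 V

The wiper splits the pot into (1−α)R = 1.529 kΩ above and αR = 4.071 kΩ below.
Lower section ‖ load = 3.808 kΩ.
V_wiper = 4.69 × 3.808/(1.529 + 3.808) = 3.35 V.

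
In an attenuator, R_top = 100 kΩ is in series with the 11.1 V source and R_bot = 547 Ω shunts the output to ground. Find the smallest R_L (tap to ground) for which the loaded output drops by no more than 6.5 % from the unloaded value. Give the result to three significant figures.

R_L(min) ≈ 7.83 kΩ

Output resistance R_th = R_top‖R_bot = (100000 × 547)/100500 = 544.0 Ω.
The fractional drop is R_th/(R_th + R_L); requiring this ≤ 0.0650 gives R_L ≥ R_th(1/0.0650 − 1) = 544.0 × 14.38 = 7.83 kΩ.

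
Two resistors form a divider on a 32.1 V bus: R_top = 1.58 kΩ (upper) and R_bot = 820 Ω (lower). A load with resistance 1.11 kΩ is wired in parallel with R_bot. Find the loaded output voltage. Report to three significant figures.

V_out ≈ 7.38 V

The load sits in parallel with R_bot: R_bot‖R_L = (820 × 1110) / (820 + 1110) = 471.6 Ω.
V_out = 32.1 × 471.6 / (1580 + 471.6) = 32.1 × 471.6/2052 = 7.38 V.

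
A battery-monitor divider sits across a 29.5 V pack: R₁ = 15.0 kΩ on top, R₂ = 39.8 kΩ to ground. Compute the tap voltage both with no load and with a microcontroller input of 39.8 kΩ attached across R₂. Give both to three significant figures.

Open-circuit: V = 29.5 × 39.8/(15.0 + 39.8) = 21.4 V.
With the load, R₂ becomes R₂‖R_L = 19.90 kΩ, so V = 29.5 × 19.90/34.90 = 16.8 V.

Unloaded: 21.4 V; loaded: 16.8 V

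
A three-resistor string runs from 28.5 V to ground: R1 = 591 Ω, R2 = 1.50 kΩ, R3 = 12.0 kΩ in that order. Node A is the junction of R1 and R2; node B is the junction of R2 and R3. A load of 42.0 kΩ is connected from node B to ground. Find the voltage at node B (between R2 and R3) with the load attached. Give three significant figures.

V ≈ 23.3 V

At node B, R3 is in parallel with the load: R3‖R_L = 9333 Ω.
Below node A the resistance is R2 + (R3‖R_L) = 10830 Ω, so V_A = 28.5 × 10830/11420 = 27.03 V.
Then V_B = V_A × (R3‖R_L)/(R2 + R3‖R_L) = 27.03 × 9333/10830 = 23.3 V.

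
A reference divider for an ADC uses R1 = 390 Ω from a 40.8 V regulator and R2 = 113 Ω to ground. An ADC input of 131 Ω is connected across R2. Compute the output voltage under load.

The load sits in parallel with R2: R2‖R_L = (113 × 131) / (113 + 131) = 60.67 Ω.
V_out = 40.8 × 60.67 / (390 + 60.67) = 40.8 × 60.67/450.7 = 5.49 V.

V_out ≈ 5.49 V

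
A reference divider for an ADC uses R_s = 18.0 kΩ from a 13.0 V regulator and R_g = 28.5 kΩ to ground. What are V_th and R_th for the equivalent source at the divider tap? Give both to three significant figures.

V_th = 7.97 V, R_th = 11.0 kΩ

V_th is the open-circuit tap voltage: 13.0 × 28.5/(18.0 + 28.5) = 7.97 V.
With the supply zeroed, R_s and R_g appear in parallel from the tap: R_th = R_s‖R_g = (18.0 × 28.5)/46.50 = 11.0 kΩ.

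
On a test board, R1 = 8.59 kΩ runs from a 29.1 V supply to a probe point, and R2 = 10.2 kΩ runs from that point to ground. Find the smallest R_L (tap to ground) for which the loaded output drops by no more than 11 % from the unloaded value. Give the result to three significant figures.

Output resistance R_th = R1‖R2 = (8.59 × 10.2)/18.79 = 4.663 kΩ.
The fractional drop is R_th/(R_th + R_L); requiring this ≤ 0.110 gives R_L ≥ R_th(1/0.110 − 1) = 4.663 × 8.091 = 37.7 kΩ.

R_L(min) ≈ 37.7 kΩ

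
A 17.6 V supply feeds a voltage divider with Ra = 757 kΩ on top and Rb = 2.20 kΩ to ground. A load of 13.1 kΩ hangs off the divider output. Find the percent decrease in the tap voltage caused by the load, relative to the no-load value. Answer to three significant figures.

Unloaded V = 17.6 × 2.20/759.2 = 0.051001 V.
Loaded: Rb‖R_L = 1.884 kΩ, giving V = 17.6 × 1.884/758.9 = 0.043686 V.
Drop = (0.051001 − 0.043686) / 0.051001 = 14.3 %.

14.3 %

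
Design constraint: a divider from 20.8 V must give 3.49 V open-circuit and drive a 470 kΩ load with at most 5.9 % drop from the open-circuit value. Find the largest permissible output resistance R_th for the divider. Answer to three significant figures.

R_th ≤ 29.5 kΩ

Loading drop = R_th/(R_th + R_L) ≤ 0.0590, so R_th ≤ R_L · ε/(1−ε) = 470 kΩ × 0.0590/0.9410 = 29.5 kΩ.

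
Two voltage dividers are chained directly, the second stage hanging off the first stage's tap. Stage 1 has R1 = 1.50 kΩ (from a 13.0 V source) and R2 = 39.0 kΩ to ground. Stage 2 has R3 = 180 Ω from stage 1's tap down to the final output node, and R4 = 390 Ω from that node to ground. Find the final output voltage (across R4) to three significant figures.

Stage 2 presents R3+R4 = 570.0 Ω as a load on stage 1's tap.
Stage 1's lower leg becomes R2‖(R3+R4) = 561.8 Ω, so V_mid = 13.0 × 561.8/2062 = 3.542 V.
Stage 2 is itself unloaded: V_out = V_mid × R4/(R3+R4) = 3.542 × 390/570.0 = 2.42 V.

V_out ≈ 2.42 V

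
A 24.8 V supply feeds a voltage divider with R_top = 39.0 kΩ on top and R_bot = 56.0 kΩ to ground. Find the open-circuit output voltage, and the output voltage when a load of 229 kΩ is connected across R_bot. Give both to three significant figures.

Unloaded: 14.6 V; loaded: 13.3 V

Open-circuit: V = 24.8 × 56.0/(39.0 + 56.0) = 14.6 V.
With the load, R_bot becomes R_bot‖R_L = 45.00 kΩ, so V = 24.8 × 45.00/84.00 = 13.3 V.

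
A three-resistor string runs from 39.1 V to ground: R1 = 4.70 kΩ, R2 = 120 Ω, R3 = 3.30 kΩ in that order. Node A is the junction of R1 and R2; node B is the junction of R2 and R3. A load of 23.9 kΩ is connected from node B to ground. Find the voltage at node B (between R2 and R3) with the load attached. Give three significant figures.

V ≈ 14.7 V

At node B, R3 is in parallel with the load: R3‖R_L = 2900 Ω.
Below node A the resistance is R2 + (R3‖R_L) = 3020 Ω, so V_A = 39.1 × 3020/7720 = 15.29 V.
Then V_B = V_A × (R3‖R_L)/(R2 + R3‖R_L) = 15.29 × 2900/3020 = 14.7 V.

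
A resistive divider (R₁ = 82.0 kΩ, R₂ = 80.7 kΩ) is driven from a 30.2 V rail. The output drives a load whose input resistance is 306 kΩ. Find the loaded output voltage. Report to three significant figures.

V_out ≈ 13.2 V

The load sits in parallel with R₂: R₂‖R_L = (80.7 × 306) / (80.7 + 306) = 63.86 kΩ.
V_out = 30.2 × 63.86 / (82.0 + 63.86) = 30.2 × 63.86/145.9 = 13.2 V.
(Unloaded it would have been 15.0 V.)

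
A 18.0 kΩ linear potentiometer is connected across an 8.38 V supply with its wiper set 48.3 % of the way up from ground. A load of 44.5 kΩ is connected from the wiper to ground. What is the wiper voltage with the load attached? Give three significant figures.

The wiper splits the pot into (1−α)R = 9.306 kΩ above and αR = 8.694 kΩ below.
Lower section ‖ load = 7.273 kΩ.
V_wiper = 8.38 × 7.273/(9.306 + 7.273) = 3.68 V.

V ≈ 3.68 V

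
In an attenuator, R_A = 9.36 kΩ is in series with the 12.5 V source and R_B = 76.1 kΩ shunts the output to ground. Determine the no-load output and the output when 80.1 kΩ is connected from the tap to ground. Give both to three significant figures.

Open-circuit: V = 12.5 × 76.1/(9.36 + 76.1) = 11.1 V.
With the load, R_B becomes R_B‖R_L = 39.02 kΩ, so V = 12.5 × 39.02/48.38 = 10.1 V.

Unloaded: 11.1 V; loaded: 10.1 V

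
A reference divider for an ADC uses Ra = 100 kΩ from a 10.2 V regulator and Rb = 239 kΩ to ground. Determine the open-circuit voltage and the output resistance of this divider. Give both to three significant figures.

V_th = 7.19 V, R_th = 70.5 kΩ

V_th is the open-circuit tap voltage: 10.2 × 239/(100 + 239) = 7.19 V.
With the supply zeroed, Ra and Rb appear in parallel from the tap: R_th = Ra‖Rb = (100 × 239)/339.0 = 70.5 kΩ.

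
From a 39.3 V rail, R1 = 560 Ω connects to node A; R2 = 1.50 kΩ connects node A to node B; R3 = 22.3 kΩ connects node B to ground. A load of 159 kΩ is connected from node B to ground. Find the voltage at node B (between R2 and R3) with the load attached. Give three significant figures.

At node B, R3 is in parallel with the load: R3‖R_L = 19560 Ω.
Below node A the resistance is R2 + (R3‖R_L) = 21060 Ω, so V_A = 39.3 × 21060/21620 = 38.28 V.
Then V_B = V_A × (R3‖R_L)/(R2 + R3‖R_L) = 38.28 × 19560/21060 = 35.6 V.

V ≈ 35.6 V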